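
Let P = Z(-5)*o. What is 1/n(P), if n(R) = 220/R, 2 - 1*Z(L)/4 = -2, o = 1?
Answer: 4/55 ≈ 0.072727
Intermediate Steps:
Z(L) = 16 (Z(L) = 8 - 4*(-2) = 8 + 8 = 16)
P = 16 (P = 16*1 = 16)
1/n(P) = 1/(220/16) = 1/(220*(1/16)) = 1/(55/4) = 4/55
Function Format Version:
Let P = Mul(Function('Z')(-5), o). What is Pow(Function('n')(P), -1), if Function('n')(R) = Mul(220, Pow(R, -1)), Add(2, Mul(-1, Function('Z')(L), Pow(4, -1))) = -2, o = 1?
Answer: Rational(4, 55) ≈ 0.072727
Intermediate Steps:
Function('Z')(L) = 16 (Function('Z')(L) = Add(8, Mul(-4, -2)) = Add(8, 8) = 16)
P = 16 (P = Mul(16, 1) = 16)
Pow(Function('n')(P), -1) = Pow(Mul(220, Pow(16, -1)), -1) = Pow(Mul(220, Rational(1, 16)), -1) = Pow(Rational(55, 4), -1) = Rational(4, 55)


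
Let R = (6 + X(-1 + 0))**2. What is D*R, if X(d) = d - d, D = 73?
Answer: 2628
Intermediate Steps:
X(d) = 0
R = 36 (R = (6 + 0)**2 = 6**2 = 36)
D*R = 73*36 = 2628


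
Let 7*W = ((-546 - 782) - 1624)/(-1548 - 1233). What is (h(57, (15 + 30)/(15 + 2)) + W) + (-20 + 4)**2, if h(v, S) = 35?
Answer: 629761/2163 ≈ 291.15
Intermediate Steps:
W = 328/2163 (W = (((-546 - 782) - 1624)/(-1548 - 1233))/7 = ((-1328 - 1624)/(-2781))/7 = (-2952*(-1/2781))/7 = (1/7)*(328/309) = 328/2163 ≈ 0.15164)
(h(57, (15 + 30)/(15 + 2)) + W) + (-20 + 4)**2 = (35 + 328/2163) + (-20 + 4)**2 = 76033/2163 + (-16)**2 = 76033/2163 + 256 = 629761/2163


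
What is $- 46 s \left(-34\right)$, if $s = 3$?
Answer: $4692$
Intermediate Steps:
$- 46 s \left(-34\right) = \left(-46\right) 3 \left(-34\right) = \left(-138\right) \left(-34\right) = 4692$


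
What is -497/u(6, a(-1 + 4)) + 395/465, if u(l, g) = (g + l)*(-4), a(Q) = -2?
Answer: 47485/1488 ≈ 31.912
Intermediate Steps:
u(l, g) = -4*g - 4*l
-497/u(6, a(-1 + 4)) + 395/465 = -497/(-4*(-2) - 4*6) + 395/465 = -497/(8 - 24) + 395*(1/465) = -497/(-16) + 79/93 = -497*(-1/16) + 79/93 = 497/16 + 79/93 = 47485/1488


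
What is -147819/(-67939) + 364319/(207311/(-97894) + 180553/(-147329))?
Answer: -356974024551579377047/3275881187028239 ≈ -1.0897e+5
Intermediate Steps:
-147819/(-67939) + 364319/(207311/(-97894) + 180553/(-147329)) = -147819*(-1/67939) + 364319/(207311*(-1/97894) + 180553*(-1/147329)) = 147819/67939 + 364319/(-207311/97894 - 180553/147329) = 147819/67939 + 364319/(-48217977701/14422625126) = 147819/67939 + 364319*(-14422625126/48217977701) = 147819/67939 - 5254436363279194/48217977701 = -356974024551579377047/3275881187028239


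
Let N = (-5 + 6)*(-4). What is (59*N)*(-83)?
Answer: 19588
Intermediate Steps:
N = -4 (N = 1*(-4) = -4)
(59*N)*(-83) = (59*(-4))*(-83) = -236*(-83) = 19588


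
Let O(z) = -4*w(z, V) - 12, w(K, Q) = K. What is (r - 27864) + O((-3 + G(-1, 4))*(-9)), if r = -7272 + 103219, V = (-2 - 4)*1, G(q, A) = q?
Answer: 67927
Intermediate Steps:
V = -6 (V = -6*1 = -6)
O(z) = -12 - 4*z (O(z) = -4*z - 12 = -12 - 4*z)
r = 95947
(r - 27864) + O((-3 + G(-1, 4))*(-9)) = (95947 - 27864) + (-12 - 4*(-3 - 1)*(-9)) = 68083 + (-12 - (-16)*(-9)) = 68083 + (-12 - 4*36) = 68083 + (-12 - 144) = 68083 - 156 = 67927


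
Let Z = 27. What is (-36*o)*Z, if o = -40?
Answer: 38880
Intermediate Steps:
(-36*o)*Z = -36*(-40)*27 = 1440*27 = 38880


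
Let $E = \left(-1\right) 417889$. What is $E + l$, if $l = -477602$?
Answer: $-895491$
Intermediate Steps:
$E = -417889$
$E + l = -417889 - 477602 = -895491$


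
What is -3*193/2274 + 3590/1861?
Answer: 2362047/1410638 ≈ 1.6745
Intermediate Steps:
-3*193/2274 + 3590/1861 = -579*1/2274 + 3590*(1/1861) = -193/758 + 3590/1861 = 2362047/1410638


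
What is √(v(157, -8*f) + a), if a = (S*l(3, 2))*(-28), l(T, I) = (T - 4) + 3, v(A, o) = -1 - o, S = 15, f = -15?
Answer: 31*I ≈ 31.0*I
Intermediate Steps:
l(T, I) = -1 + T (l(T, I) = (-4 + T) + 3 = -1 + T)
a = -840 (a = (15*(-1 + 3))*(-28) = (15*2)*(-28) = 30*(-28) = -840)
√(v(157, -8*f) + a) = √((-1 - (-8)*(-15)) - 840) = √((-1 - 1*120) - 840) = √((-1 - 120) - 840) = √(-121 - 840) = √(-961) = 31*I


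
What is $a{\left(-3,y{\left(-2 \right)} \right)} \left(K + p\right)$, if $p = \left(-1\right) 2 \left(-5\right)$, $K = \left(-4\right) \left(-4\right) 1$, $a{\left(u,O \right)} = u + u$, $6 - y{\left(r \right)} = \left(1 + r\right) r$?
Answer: $-156$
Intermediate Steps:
$y{\left(r \right)} = 6 - r \left(1 + r\right)$ ($y{\left(r \right)} = 6 - \left(1 + r\right) r = 6 - r \left(1 + r\right)$)
$a{\left(u,O \right)} = 2 u$
$K = 16$ ($K = 16 \cdot 1 = 16$)
$p = 10$ ($p = \left(-2\right) \left(-5\right) = 10$)
$a{\left(-3,y{\left(-2 \right)} \right)} \left(K + p\right) = 2 \left(-3\right) \left(16 + 10\right) = \left(-6\right) 26 = -156$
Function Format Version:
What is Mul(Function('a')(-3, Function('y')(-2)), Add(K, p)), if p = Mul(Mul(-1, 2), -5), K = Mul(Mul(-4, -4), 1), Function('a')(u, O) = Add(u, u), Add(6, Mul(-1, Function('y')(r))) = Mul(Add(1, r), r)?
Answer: -156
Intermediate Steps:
Function('y')(r) = Add(6, Mul(-1, r, Add(1, r))) (Function('y')(r) = Add(6, Mul(-1, Mul(Add(1, r), r))) = Add(6, Mul(-1, Mul(r, Add(1, r)))) = Add(6, Mul(-1, r, Add(1, r))))
Function('a')(u, O) = Mul(2, u)
K = 16 (K = Mul(16, 1) = 16)
p = 10 (p = Mul(-2, -5) = 10)
Mul(Function('a')(-3, Function('y')(-2)), Add(K, p)) = Mul(Mul(2, -3), Add(16, 10)) = Mul(-6, 26) = -156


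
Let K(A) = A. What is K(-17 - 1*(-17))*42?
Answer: 0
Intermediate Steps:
K(-17 - 1*(-17))*42 = (-17 - 1*(-17))*42 = (-17 + 17)*42 = 0*42 = 0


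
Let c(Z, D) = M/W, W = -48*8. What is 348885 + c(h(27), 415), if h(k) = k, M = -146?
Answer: 66985993/192 ≈ 3.4889e+5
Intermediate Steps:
W = -384
c(Z, D) = 73/192 (c(Z, D) = -146/(-384) = -146*(-1/384) = 73/192)
348885 + c(h(27), 415) = 348885 + 73/192 = 66985993/192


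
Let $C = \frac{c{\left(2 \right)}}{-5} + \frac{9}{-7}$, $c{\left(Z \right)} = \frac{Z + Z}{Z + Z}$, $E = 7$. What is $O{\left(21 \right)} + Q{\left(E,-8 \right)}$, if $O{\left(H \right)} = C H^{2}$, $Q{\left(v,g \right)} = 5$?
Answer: $- \frac{3251}{5} \approx -650.2$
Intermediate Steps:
$c{\left(Z \right)} = 1$ ($c{\left(Z \right)} = \frac{2 Z}{2 Z} = 2 Z \frac{1}{2 Z} = 1$)
$C = - \frac{52}{35}$ ($C = 1 \frac{1}{-5} + \frac{9}{-7} = 1 \left(- \frac{1}{5}\right) + 9 \left(- \frac{1}{7}\right) = - \frac{1}{5} - \frac{9}{7} = - \frac{52}{35} \approx -1.4857$)
$O{\left(H \right)} = - \frac{52 H^{2}}{35}$
$O{\left(21 \right)} + Q{\left(E,-8 \right)} = - \frac{52 \cdot 21^{2}}{35} + 5 = \left(- \frac{52}{35}\right) 441 + 5 = - \frac{3276}{5} + 5 = - \frac{3251}{5}$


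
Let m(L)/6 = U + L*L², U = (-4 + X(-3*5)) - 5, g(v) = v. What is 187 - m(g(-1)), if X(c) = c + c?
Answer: 427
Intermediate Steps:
X(c) = 2*c
U = -39 (U = (-4 + 2*(-3*5)) - 5 = (-4 + 2*(-15)) - 5 = (-4 - 30) - 5 = -34 - 5 = -39)
m(L) = -234 + 6*L³ (m(L) = 6*(-39 + L*L²) = 6*(-39 + L³) = -234 + 6*L³)
187 - m(g(-1)) = 187 - (-234 + 6*(-1)³) = 187 - (-234 + 6*(-1)) = 187 - (-234 - 6) = 187 - 1*(-240) = 187 + 240 = 427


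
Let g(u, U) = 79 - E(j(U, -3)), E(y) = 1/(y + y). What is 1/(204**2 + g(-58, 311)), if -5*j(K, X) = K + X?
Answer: 616/25684125 ≈ 2.3984e-5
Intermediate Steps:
j(K, X) = -K/5 - X/5 (j(K, X) = -(K + X)/5 = -K/5 - X/5)
E(y) = 1/(2*y)
g(u, U) = 79 - 1/(2*(3/5 - U/5)) (g(u, U) = 79 - 1/(2*(-U/5 - 1/5*(-3))) = 79 - 1/(2*(-U/5 + 3/5)) = 79 - 1/(2*(3/5 - U/5)))
1/(204**2 + g(-58, 311)) = 1/(204**2 + (-469 + 158*311)/(2*(-3 + 311))) = 1/(41616 + (1/2)*(-469 + 49138)/308) = 1/(41616 + (1/2)*(1/308)*48669) = 1/(41616 + 48669/616) = 1/(25684125/616) = 616/25684125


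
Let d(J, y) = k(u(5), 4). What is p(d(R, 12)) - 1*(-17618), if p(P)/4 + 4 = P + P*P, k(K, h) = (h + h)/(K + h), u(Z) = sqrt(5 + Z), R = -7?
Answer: 160274/9 - 560*sqrt(10)/9 ≈ 17611.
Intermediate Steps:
k(K, h) = 2*h/(K + h) (k(K, h) = (2*h)/(K + h) = 2*h/(K + h))
d(J, y) = 8/(4 + sqrt(10)) (d(J, y) = 2*4/(sqrt(5 + 5) + 4) = 2*4/(sqrt(10) + 4) = 2*4/(4 + sqrt(10)) = 8/(4 + sqrt(10)))
p(P) = -16 + 4*P + 4*P**2 (p(P) = -16 + 4*(P + P*P) = -16 + 4*(P + P**2) = -16 + (4*P + 4*P**2) = -16 + 4*P + 4*P**2)
p(d(R, 12)) - 1*(-17618) = (-16 + 4*(16/3 - 4*sqrt(10)/3) + 4*(16/3 - 4*sqrt(10)/3)**2) - 1*(-17618) = (-16 + (64/3 - 16*sqrt(10)/3) + 4*(16/3 - 4*sqrt(10)/3)**2) + 17618 = (16/3 + 4*(16/3 - 4*sqrt(10)/3)**2 - 16*sqrt(10)/3) + 17618 = 52870/3 + 4*(16/3 - 4*sqrt(10)/3)**2 - 16*sqrt(10)/3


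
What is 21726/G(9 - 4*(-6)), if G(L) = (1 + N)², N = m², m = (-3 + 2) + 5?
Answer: 1278/17 ≈ 75.177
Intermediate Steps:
m = 4 (m = -1 + 5 = 4)
N = 16 (N = 4² = 16)
G(L) = 289 (G(L) = (1 + 16)² = 17² = 289)
21726/G(9 - 4*(-6)) = 21726/289 = 21726*(1/289) = 1278/17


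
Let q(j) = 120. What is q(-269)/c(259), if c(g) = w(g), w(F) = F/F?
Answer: 120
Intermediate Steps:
w(F) = 1
c(g) = 1
q(-269)/c(259) = 120/1 = 120*1 = 120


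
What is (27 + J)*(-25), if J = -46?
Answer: 475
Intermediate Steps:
(27 + J)*(-25) = (27 - 46)*(-25) = -19*(-25) = 475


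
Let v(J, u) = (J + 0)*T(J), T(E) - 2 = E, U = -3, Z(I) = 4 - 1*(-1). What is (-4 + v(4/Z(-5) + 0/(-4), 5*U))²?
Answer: 1936/625 ≈ 3.0976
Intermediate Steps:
Z(I) = 5 (Z(I) = 4 + 1 = 5)
T(E) = 2 + E
v(J, u) = J*(2 + J) (v(J, u) = (J + 0)*(2 + J) = J*(2 + J))
(-4 + v(4/Z(-5) + 0/(-4), 5*U))² = (-4 + (4/5 + 0/(-4))*(2 + (4/5 + 0/(-4))))² = (-4 + (4*(⅕) + 0*(-¼))*(2 + (4*(⅕) + 0*(-¼))))² = (-4 + (⅘ + 0)*(2 + (⅘ + 0)))² = (-4 + 4*(2 + ⅘)/5)² = (-4 + (⅘)*(14/5))² = (-4 + 56/25)² = (-44/25)² = 1936/625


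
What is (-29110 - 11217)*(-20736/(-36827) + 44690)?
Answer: -9481565367526/5261 ≈ -1.8022e+9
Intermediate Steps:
(-29110 - 11217)*(-20736/(-36827) + 44690) = -40327*(-20736*(-1/36827) + 44690) = -40327*(20736/36827 + 44690) = -40327*1645819366/36827 = -9481565367526/5261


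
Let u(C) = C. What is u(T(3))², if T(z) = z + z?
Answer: 36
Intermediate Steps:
T(z) = 2*z
u(T(3))² = (2*3)² = 6² = 36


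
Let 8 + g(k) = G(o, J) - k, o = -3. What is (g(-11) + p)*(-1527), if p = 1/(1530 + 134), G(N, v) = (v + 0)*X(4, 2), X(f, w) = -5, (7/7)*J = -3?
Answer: -45738231/1664 ≈ -27487.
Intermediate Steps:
J = -3
G(N, v) = -5*v (G(N, v) = (v + 0)*(-5) = v*(-5) = -5*v)
p = 1/1664 ≈ 0.00060096
g(k) = 7 - k (g(k) = -8 + (-5*(-3) - k) = -8 + (15 - k) = 7 - k)
(g(-11) + p)*(-1527) = ((7 - 1*(-11)) + 1/1664)*(-1527) = ((7 + 11) + 1/1664)*(-1527) = (18 + 1/1664)*(-1527) = (29953/1664)*(-1527) = -45738231/1664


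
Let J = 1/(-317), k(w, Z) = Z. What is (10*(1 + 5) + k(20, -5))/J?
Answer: -17435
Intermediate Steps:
J = -1/317 ≈ -0.0031546
(10*(1 + 5) + k(20, -5))/J = (10*(1 + 5) - 5)/(-1/317) = (10*6 - 5)*(-317) = (60 - 5)*(-317) = 55*(-317) = -17435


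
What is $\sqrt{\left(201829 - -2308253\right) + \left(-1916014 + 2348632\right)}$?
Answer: $10 \sqrt{29427} \approx 1715.4$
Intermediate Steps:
$\sqrt{\left(201829 - -2308253\right) + \left(-1916014 + 2348632\right)} = \sqrt{\left(201829 + 2308253\right) + 432618} = \sqrt{2510082 + 432618} = \sqrt{2942700} = 10 \sqrt{29427}$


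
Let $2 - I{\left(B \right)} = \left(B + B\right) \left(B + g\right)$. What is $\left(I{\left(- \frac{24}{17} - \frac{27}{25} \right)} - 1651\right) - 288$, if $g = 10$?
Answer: $- \frac{343112087}{180625} \approx -1899.6$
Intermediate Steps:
$I{\left(B \right)} = 2 - 2 B \left(10 + B\right)$ ($I{\left(B \right)} = 2 - \left(B + B\right) \left(B + 10\right) = 2 - 2 B \left(10 + B\right)$)
$\left(I{\left(- \frac{24}{17} - \frac{27}{25} \right)} - 1651\right) - 288 = \left(\left(2 - 20 \left(- \frac{24}{17} - \frac{27}{25}\right) - 2 \left(- \frac{24}{17} - \frac{27}{25}\right)^{2}\right) - 1651\right) - 288 = \left(\left(2 - - \frac{4236}{85} - 2 \left(- \frac{1059}{425}\right)^{2}\right) - 1651\right) - 288 = \left(\left(2 + \frac{4236}{85} - \frac{2242962}{180625}\right) - 1651\right) - 288 = \left(\frac{7119788}{180625} - 1651\right) - 288 = - \frac{291092087}{180625} - 288 = - \frac{343112087}{180625}$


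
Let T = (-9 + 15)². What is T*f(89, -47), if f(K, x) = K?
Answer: 3204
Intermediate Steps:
T = 36 (T = 6² = 36)
T*f(89, -47) = 36*89 = 3204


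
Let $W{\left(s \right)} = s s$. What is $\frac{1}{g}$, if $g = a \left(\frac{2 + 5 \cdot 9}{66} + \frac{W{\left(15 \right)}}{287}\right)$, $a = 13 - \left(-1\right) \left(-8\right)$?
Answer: $\frac{18942}{141695} \approx 0.13368$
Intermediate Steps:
$W{\left(s \right)} = s^{2}$
$a = 5$ ($a = 13 - 8 = 5$)
$g = \frac{141695}{18942}$ ($g = 5 \left(\frac{2 + 5 \cdot 9}{66} + \frac{15^{2}}{287}\right) = 5 \left(\left(2 + 45\right) \frac{1}{66} + 225 \cdot \frac{1}{287}\right) = 5 \left(47 \cdot \frac{1}{66} + \frac{225}{287}\right) = 5 \left(\frac{47}{66} + \frac{225}{287}\right) = 5 \cdot \frac{28339}{18942} = \frac{141695}{18942} \approx 7.4805$)
$\frac{1}{g} = \frac{1}{\frac{141695}{18942}} = \frac{18942}{141695}$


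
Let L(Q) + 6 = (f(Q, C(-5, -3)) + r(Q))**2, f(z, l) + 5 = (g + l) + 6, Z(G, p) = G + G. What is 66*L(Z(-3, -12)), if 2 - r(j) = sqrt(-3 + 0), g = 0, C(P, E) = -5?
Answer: -330 + 264*I*sqrt(3) ≈ -330.0 + 457.26*I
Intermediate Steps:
Z(G, p) = 2*G
r(j) = 2 - I*sqrt(3) (r(j) = 2 - sqrt(-3 + 0) = 2 - sqrt(-3) = 2 - I*sqrt(3))
f(z, l) = 1 + l (f(z, l) = -5 + ((0 + l) + 6) = -5 + (l + 6) = -5 + (6 + l) = 1 + l)
L(Q) = -6 + (-2 - I*sqrt(3))**2 (L(Q) = -6 + ((1 - 5) + (2 - I*sqrt(3)))**2 = -6 + (-4 + (2 - I*sqrt(3)))**2 = -6 + (-2 - I*sqrt(3))**2)
66*L(Z(-3, -12)) = 66*(-5 + 4*I*sqrt(3)) = -330 + 264*I*sqrt(3)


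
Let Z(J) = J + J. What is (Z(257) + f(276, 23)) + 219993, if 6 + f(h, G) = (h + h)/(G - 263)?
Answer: 2204987/10 ≈ 2.2050e+5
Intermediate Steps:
f(h, G) = -6 + 2*h/(-263 + G) (f(h, G) = -6 + (h + h)/(G - 263) = -6 + (2*h)/(-263 + G) = -6 + 2*h/(-263 + G))
Z(J) = 2*J
(Z(257) + f(276, 23)) + 219993 = (2*257 + 2*(789 + 276 - 3*23)/(-263 + 23)) + 219993 = (514 + 2*(789 + 276 - 69)/(-240)) + 219993 = (514 + 2*(-1/240)*996) + 219993 = (514 - 83/10) + 219993 = 5057/10 + 219993 = 2204987/10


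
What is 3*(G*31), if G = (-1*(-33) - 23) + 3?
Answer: 1209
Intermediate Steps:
G = 13 (G = (33 - 23) + 3 = 10 + 3 = 13)
3*(G*31) = 3*(13*31) = 3*403 = 1209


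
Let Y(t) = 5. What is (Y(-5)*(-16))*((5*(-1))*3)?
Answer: 1200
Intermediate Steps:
(Y(-5)*(-16))*((5*(-1))*3) = (5*(-16))*((5*(-1))*3) = -(-400)*3 = -80*(-15) = 1200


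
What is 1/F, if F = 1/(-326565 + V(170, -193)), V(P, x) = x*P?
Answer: -359375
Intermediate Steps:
V(P, x) = P*x
F = -1/359375 (F = 1/(-326565 + 170*(-193)) = 1/(-326565 - 32810) = 1/(-359375) = -1/359375 ≈ -2.7826e-6)
1/F = 1/(-1/359375) = -359375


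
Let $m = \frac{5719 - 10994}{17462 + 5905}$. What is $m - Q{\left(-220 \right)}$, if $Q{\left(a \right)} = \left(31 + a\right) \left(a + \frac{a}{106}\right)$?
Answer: $- \frac{51980872085}{1238451} \approx -41973.0$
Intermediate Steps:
$m = - \frac{5275}{23367} \approx -0.22575$
$Q{\left(a \right)} = \frac{107 a \left(31 + a\right)}{106}$ ($Q{\left(a \right)} = \left(31 + a\right) \left(a + a \frac{1}{106}\right) = \left(31 + a\right) \left(a + \frac{a}{106}\right) = \left(31 + a\right) \frac{107 a}{106} = \frac{107 a \left(31 + a\right)}{106}$)
$m - Q{\left(-220 \right)} = - \frac{5275}{23367} - \frac{107}{106} \left(-220\right) \left(31 - 220\right) = - \frac{5275}{23367} - \frac{107}{106} \left(-220\right) \left(-189\right) = - \frac{5275}{23367} - \frac{2224530}{53} = - \frac{51980872085}{1238451}$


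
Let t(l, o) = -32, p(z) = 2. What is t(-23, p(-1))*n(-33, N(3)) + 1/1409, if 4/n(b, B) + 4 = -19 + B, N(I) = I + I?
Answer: 180369/23953 ≈ 7.5301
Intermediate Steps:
N(I) = 2*I
n(b, B) = 4/(-23 + B) (n(b, B) = 4/(-4 + (-19 + B)) = 4/(-23 + B))
t(-23, p(-1))*n(-33, N(3)) + 1/1409 = -128/(-23 + 2*3) + 1/1409 = -128/(-23 + 6) + 1/1409 = -128/(-17) + 1/1409 = -128*(-1)/17 + 1/1409 = -32*(-4/17) + 1/1409 = 128/17 + 1/1409 = 180369/23953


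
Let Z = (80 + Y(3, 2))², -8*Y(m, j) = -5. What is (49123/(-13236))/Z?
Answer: -785968/1376626725 ≈ -0.00057094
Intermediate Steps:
Y(m, j) = 5/8 (Y(m, j) = -⅛*(-5) = 5/8)
Z = 416025/64 (Z = (80 + 5/8)² = (645/8)² = 416025/64 ≈ 6500.4)
(49123/(-13236))/Z = (49123/(-13236))/(416025/64) = (49123*(-1/13236))*(64/416025) = -49123/13236*64/416025 = -785968/1376626725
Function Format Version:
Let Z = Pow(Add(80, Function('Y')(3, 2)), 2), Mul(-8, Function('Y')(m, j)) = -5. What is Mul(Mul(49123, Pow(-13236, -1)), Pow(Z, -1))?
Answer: Rational(-785968, 1376626725) ≈ -0.00057094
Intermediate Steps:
Function('Y')(m, j) = Rational(5, 8) (Function('Y')(m, j) = Mul(Rational(-1, 8), -5) = Rational(5, 8))
Z = Rational(416025, 64) (Z = Pow(Add(80, Rational(5, 8)), 2) = Pow(Rational(645, 8), 2) = Rational(416025, 64) ≈ 6500.4)
Mul(Mul(49123, Pow(-13236, -1)), Pow(Z, -1)) = Mul(Mul(49123, Pow(-13236, -1)), Pow(Rational(416025, 64), -1)) = Mul(Mul(49123, Rational(-1, 13236)), Rational(64, 416025)) = Mul(Rational(-49123, 13236), Rational(64, 416025)) = Rational(-785968, 1376626725)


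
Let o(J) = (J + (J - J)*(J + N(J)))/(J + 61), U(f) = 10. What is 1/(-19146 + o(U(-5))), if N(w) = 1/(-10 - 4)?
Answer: -71/1359356 ≈ -5.2231e-5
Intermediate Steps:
N(w) = -1/14 (N(w) = 1/(-14) = -1/14)
o(J) = J/(61 + J) (o(J) = (J + (J - J)*(J - 1/14))/(J + 61) = (J + 0*(-1/14 + J))/(61 + J) = (J + 0)/(61 + J) = J/(61 + J))
1/(-19146 + o(U(-5))) = 1/(-19146 + 10/(61 + 10)) = 1/(-19146 + 10/71) = 1/(-1359356/71) = -71/1359356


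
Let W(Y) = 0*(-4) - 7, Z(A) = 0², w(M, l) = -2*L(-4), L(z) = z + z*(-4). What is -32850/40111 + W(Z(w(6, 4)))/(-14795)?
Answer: -485734973/593442245 ≈ -0.81850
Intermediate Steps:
L(z) = -3*z (L(z) = z - 4*z = -3*z)
w(M, l) = -24 (w(M, l) = -(-6)*(-4) = -2*12 = -24)
Z(A) = 0
W(Y) = -7 (W(Y) = 0 - 7 = -7)
-32850/40111 + W(Z(w(6, 4)))/(-14795) = -32850/40111 - 7/(-14795) = -32850*1/40111 - 7*(-1/14795) = -32850/40111 + 7/14795 = -485734973/593442245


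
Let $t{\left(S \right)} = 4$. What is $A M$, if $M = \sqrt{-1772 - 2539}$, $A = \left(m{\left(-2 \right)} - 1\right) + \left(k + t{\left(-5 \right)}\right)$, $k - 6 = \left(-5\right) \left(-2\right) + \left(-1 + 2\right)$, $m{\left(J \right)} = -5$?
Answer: $45 i \sqrt{479} \approx 984.87 i$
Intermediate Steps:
$k = 17$ ($k = 6 + \left(\left(-5\right) \left(-2\right) + \left(-1 + 2\right)\right) = 6 + \left(10 + 1\right) = 6 + 11 = 17$)
$A = 15$ ($A = \left(-5 - 1\right) + \left(17 + 4\right) = -6 + 21 = 15$)
$M = 3 i \sqrt{479}$ ($M = \sqrt{-4311} = 3 i \sqrt{479} \approx 65.658 i$)
$A M = 15 \cdot 3 i \sqrt{479} = 45 i \sqrt{479}$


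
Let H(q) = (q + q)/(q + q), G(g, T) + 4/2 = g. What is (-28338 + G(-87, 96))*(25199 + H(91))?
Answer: -716360400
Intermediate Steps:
G(g, T) = -2 + g
H(q) = 1 (H(q) = (2*q)/((2*q)) = (2*q)*(1/(2*q)) = 1)
(-28338 + G(-87, 96))*(25199 + H(91)) = (-28338 + (-2 - 87))*(25199 + 1) = (-28338 - 89)*25200 = -28427*25200 = -716360400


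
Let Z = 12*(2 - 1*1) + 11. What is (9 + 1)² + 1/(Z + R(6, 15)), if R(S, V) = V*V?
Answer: 24801/248 ≈ 100.00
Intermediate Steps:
R(S, V) = V²
Z = 23 (Z = 12*(2 - 1) + 11 = 12*1 + 11 = 12 + 11 = 23)
(9 + 1)² + 1/(Z + R(6, 15)) = (9 + 1)² + 1/(23 + 15²) = 10² + 1/(23 + 225) = 100 + 1/248 = 24801/248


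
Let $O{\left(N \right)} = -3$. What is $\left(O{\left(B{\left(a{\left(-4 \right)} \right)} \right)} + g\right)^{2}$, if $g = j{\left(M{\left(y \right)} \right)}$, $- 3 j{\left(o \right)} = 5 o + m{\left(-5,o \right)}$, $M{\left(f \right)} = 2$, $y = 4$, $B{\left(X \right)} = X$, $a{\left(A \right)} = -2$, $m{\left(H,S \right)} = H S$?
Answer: $9$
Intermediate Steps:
$j{\left(o \right)} = 0$ ($j{\left(o \right)} = - \frac{5 o - 5 o}{3} = \left(- \frac{1}{3}\right) 0 = 0$)
$g = 0$
$\left(O{\left(B{\left(a{\left(-4 \right)} \right)} \right)} + g\right)^{2} = \left(-3 + 0\right)^{2} = \left(-3\right)^{2} = 9$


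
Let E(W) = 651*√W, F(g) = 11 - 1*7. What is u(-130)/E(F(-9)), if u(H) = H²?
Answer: 8450/651 ≈ 12.980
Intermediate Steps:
F(g) = 4 (F(g) = 11 - 7 = 4)
u(-130)/E(F(-9)) = (-130)²/((651*√4)) = 16900/((651*2)) = 16900/1302 = 16900*(1/1302) = 8450/651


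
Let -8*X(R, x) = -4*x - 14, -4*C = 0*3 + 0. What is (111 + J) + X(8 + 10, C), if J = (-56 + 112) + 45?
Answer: 855/4 ≈ 213.75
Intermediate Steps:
J = 101 (J = 56 + 45 = 101)
C = 0 (C = -(0*3 + 0)/4 = -(0 + 0)/4 = -¼*0 = 0)
X(R, x) = 7/4 + x/2 (X(R, x) = -(-4*x - 14)/8 = -(-14 - 4*x)/8 = 7/4 + x/2)
(111 + J) + X(8 + 10, C) = (111 + 101) + (7/4 + (½)*0) = 212 + (7/4 + 0) = 212 + 7/4 = 855/4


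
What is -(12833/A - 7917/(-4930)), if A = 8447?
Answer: -4487641/1435990 ≈ -3.1251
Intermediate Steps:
-(12833/A - 7917/(-4930)) = -(12833/8447 - 7917/(-4930)) = -(12833*(1/8447) - 7917*(-1/4930)) = -(12833/8447 + 273/170) = -1*4487641/1435990 = -4487641/1435990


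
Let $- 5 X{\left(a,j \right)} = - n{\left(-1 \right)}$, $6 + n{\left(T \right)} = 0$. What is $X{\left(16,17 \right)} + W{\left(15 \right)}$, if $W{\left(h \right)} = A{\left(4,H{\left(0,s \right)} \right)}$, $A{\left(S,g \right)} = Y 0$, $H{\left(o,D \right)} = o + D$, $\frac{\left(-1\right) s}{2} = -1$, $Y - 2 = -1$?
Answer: $- \frac{6}{5} \approx -1.2$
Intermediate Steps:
$Y = 1$ ($Y = 2 - 1 = 1$)
$s = 2$ ($s = \left(-2\right) \left(-1\right) = 2$)
$n{\left(T \right)} = -6$ ($n{\left(T \right)} = -6 + 0 = -6$)
$H{\left(o,D \right)} = D + o$
$A{\left(S,g \right)} = 0$ ($A{\left(S,g \right)} = 1 \cdot 0 = 0$)
$W{\left(h \right)} = 0$
$X{\left(a,j \right)} = - \frac{6}{5}$ ($X{\left(a,j \right)} = - \frac{\left(-1\right) \left(-6\right)}{5} = \left(- \frac{1}{5}\right) 6 = - \frac{6}{5}$)
$X{\left(16,17 \right)} + W{\left(15 \right)} = - \frac{6}{5} + 0 = - \frac{6}{5}$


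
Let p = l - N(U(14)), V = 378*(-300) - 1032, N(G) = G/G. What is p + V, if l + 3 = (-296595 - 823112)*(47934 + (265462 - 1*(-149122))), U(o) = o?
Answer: -517884756662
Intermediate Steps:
l = -517884642229 (l = -3 + (-296595 - 823112)*(47934 + (265462 - 1*(-149122))) = -3 - 1119707*(47934 + (265462 + 149122)) = -3 - 1119707*(47934 + 414584) = -3 - 1119707*462518 = -3 - 517884642226 = -517884642229)
N(G) = 1
V = -114432 (V = -113400 - 1032 = -114432)
p = -517884642230 (p = -517884642229 - 1*1 = -517884642229 - 1 = -517884642230)
p + V = -517884642230 - 114432 = -517884756662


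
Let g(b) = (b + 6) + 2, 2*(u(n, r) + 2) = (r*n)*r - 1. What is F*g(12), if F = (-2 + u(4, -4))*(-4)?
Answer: -2200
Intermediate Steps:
u(n, r) = -5/2 + n*r²/2 (u(n, r) = -2 + ((r*n)*r - 1)/2 = -2 + ((n*r)*r - 1)/2 = -2 + (n*r² - 1)/2 = -2 + (-1 + n*r²)/2 = -2 + (-½ + n*r²/2) = -5/2 + n*r²/2)
F = -110 (F = (-2 + (-5/2 + (½)*4*(-4)²))*(-4) = (-2 + (-5/2 + (½)*4*16))*(-4) = (-2 + (-5/2 + 32))*(-4) = (-2 + 59/2)*(-4) = (55/2)*(-4) = -110)
g(b) = 8 + b (g(b) = (6 + b) + 2 = 8 + b)
F*g(12) = -110*(8 + 12) = -110*20 = -2200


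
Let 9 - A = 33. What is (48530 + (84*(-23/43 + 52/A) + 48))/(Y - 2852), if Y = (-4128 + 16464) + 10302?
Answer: 1039548/425399 ≈ 2.4437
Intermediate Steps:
A = -24 (A = 9 - 1*33 = 9 - 33 = -24)
Y = 22638 (Y = 12336 + 10302 = 22638)
(48530 + (84*(-23/43 + 52/A) + 48))/(Y - 2852) = (48530 + (84*(-23/43 + 52/(-24)) + 48))/(22638 - 2852) = (48530 + (84*(-23*1/43 + 52*(-1/24)) + 48))/19786 = (48530 + (84*(-23/43 - 13/6) + 48))*(1/19786) = (48530 + (84*(-697/258) + 48))*(1/19786) = (48530 + (-9758/43 + 48))*(1/19786) = (48530 - 7694/43)*(1/19786) = (2079096/43)*(1/19786) = 1039548/425399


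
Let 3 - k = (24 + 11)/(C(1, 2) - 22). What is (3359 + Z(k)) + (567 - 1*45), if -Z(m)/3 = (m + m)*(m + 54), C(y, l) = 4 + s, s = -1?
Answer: 783905/361 ≈ 2171.5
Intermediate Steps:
C(y, l) = 3 (C(y, l) = 4 - 1 = 3)
k = 92/19 (k = 3 - (24 + 11)/(3 - 22) = 3 - 35/(-19) = 3 - 35*(-1)/19 = 3 - 1*(-35/19) = 3 + 35/19 = 92/19 ≈ 4.8421)
Z(m) = -6*m*(54 + m) (Z(m) = -3*(m + m)*(m + 54) = -3*2*m*(54 + m) = -6*m*(54 + m))
(3359 + Z(k)) + (567 - 1*45) = (3359 - 6*92/19*(54 + 92/19)) + (567 - 1*45) = (3359 - 6*92/19*1118/19) + (567 - 45) = (3359 - 617136/361) + 522 = 595463/361 + 522 = 783905/361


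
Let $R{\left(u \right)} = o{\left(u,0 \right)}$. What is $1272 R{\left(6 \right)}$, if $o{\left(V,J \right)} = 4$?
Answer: $5088$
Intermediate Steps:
$R{\left(u \right)} = 4$
$1272 R{\left(6 \right)} = 1272 \cdot 4 = 5088$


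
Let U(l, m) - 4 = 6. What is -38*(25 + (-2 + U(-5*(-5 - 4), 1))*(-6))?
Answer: 874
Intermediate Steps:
U(l, m) = 10 (U(l, m) = 4 + 6 = 10)
-38*(25 + (-2 + U(-5*(-5 - 4), 1))*(-6)) = -38*(25 + (-2 + 10)*(-6)) = -38*(25 + 8*(-6)) = -38*(25 - 48) = -38*(-23) = 874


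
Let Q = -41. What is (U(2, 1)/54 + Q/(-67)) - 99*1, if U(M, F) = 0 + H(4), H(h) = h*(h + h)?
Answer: -176912/1809 ≈ -97.795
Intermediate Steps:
H(h) = 2*h² (H(h) = h*(2*h) = 2*h²)
U(M, F) = 32 (U(M, F) = 0 + 2*4² = 0 + 2*16 = 0 + 32 = 32)
(U(2, 1)/54 + Q/(-67)) - 99*1 = (32/54 - 41/(-67)) - 99*1 = (32*(1/54) - 41*(-1/67)) - 99 = (16/27 + 41/67) - 99 = 2179/1809 - 99 = -176912/1809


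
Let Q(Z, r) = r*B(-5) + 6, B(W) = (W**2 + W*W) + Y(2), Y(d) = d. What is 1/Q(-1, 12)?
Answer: 1/630 ≈ 0.0015873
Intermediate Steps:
B(W) = 2 + 2*W**2 (B(W) = (W**2 + W*W) + 2 = (W**2 + W**2) + 2 = 2*W**2 + 2 = 2 + 2*W**2)
Q(Z, r) = 6 + 52*r (Q(Z, r) = r*(2 + 2*(-5)**2) + 6 = r*(2 + 2*25) + 6 = r*(2 + 50) + 6 = r*52 + 6 = 52*r + 6 = 6 + 52*r)
1/Q(-1, 12) = 1/(6 + 52*12) = 1/(6 + 624) = 1/630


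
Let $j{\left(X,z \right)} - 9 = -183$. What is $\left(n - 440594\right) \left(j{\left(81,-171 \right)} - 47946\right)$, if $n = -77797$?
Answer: $24944974920$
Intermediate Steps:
$j{\left(X,z \right)} = -174$ ($j{\left(X,z \right)} = 9 - 183 = -174$)
$\left(n - 440594\right) \left(j{\left(81,-171 \right)} - 47946\right) = \left(-77797 - 440594\right) \left(-174 - 47946\right) = \left(-518391\right) \left(-48120\right) = 24944974920$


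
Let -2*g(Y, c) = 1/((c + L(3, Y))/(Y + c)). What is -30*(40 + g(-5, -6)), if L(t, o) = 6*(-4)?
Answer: -2389/2 ≈ -1194.5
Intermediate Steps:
L(t, o) = -24
g(Y, c) = -(Y + c)/(2*(-24 + c)) (g(Y, c) = -(Y + c)/(c - 24)/2 = -(Y + c)/(-24 + c)/2 = -(Y + c)/(2*(-24 + c)))
-30*(40 + g(-5, -6)) = -30*(40 + (-1*(-5) - 1*(-6))/(2*(-24 - 6))) = -30*(40 + (½)*(5 + 6)/(-30)) = -30*(40 + (½)*(-1/30)*11) = -30*(40 - 11/60) = -30*2389/60 = -2389/2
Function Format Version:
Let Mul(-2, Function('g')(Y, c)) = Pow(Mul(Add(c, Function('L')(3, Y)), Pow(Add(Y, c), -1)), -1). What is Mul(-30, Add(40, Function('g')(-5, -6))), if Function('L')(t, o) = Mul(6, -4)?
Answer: Rational(-2389, 2) ≈ -1194.5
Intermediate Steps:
Function('L')(t, o) = -24
Function('g')(Y, c) = Mul(Rational(-1, 2), Pow(Add(-24, c), -1), Add(Y, c)) (Function('g')(Y, c) = Mul(Rational(-1, 2), Pow(Mul(Add(c, -24), Pow(Add(Y, c), -1)), -1)) = Mul(Rational(-1, 2), Pow(Mul(Add(-24, c), Pow(Add(Y, c), -1)), -1)) = Mul(Rational(-1, 2), Pow(Mul(Pow(Add(Y, c), -1), Add(-24, c)), -1)) = Mul(Rational(-1, 2), Mul(Pow(Add(-24, c), -1), Add(Y, c))) = Mul(Rational(-1, 2), Pow(Add(-24, c), -1), Add(Y, c)))
Mul(-30, Add(40, Function('g')(-5, -6))) = Mul(-30, Add(40, Mul(Rational(1, 2), Pow(Add(-24, -6), -1), Add(Mul(-1, -5), Mul(-1, -6))))) = Mul(-30, Add(40, Mul(Rational(1, 2), Pow(-30, -1), Add(5, 6)))) = Mul(-30, Add(40, Mul(Rational(1, 2), Rational(-1, 30), 11))) = Mul(-30, Add(40, Rational(-11, 60))) = Mul(-30, Rational(2389, 60)) = Rational(-2389, 2)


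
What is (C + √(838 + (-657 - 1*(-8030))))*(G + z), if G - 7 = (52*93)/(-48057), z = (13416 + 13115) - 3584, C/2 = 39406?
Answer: 28979055285368/16019 + 367698514*√8211/16019 ≈ 1.8111e+9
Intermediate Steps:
C = 78812 (C = 2*39406 = 78812)
z = 22947 (z = 26531 - 3584 = 22947)
G = 110521/16019 (G = 7 + (52*93)/(-48057) = 7 + 4836*(-1/48057) = 7 - 1612/16019 = 110521/16019 ≈ 6.8994)
(C + √(838 + (-657 - 1*(-8030))))*(G + z) = (78812 + √(838 + (-657 - 1*(-8030))))*(110521/16019 + 22947) = (78812 + √(838 + (-657 + 8030)))*(367698514/16019) = (78812 + √(838 + 7373))*(367698514/16019) = (78812 + √8211)*(367698514/16019) = 28979055285368/16019 + 367698514*√8211/16019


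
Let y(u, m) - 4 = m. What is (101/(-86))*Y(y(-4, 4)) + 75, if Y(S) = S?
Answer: 2821/43 ≈ 65.605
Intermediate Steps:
y(u, m) = 4 + m
(101/(-86))*Y(y(-4, 4)) + 75 = (101/(-86))*(4 + 4) + 75 = (101*(-1/86))*8 + 75 = -101/86*8 + 75 = -404/43 + 75 = 2821/43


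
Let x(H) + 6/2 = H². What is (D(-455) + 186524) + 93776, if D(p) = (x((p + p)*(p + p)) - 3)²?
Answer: 470252527606923104960336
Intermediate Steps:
x(H) = -3 + H²
D(p) = (-6 + 16*p⁴)² (D(p) = ((-3 + ((p + p)*(p + p))²) - 3)² = ((-3 + ((2*p)*(2*p))²) - 3)² = ((-3 + (4*p²)²) - 3)² = ((-3 + 16*p⁴) - 3)² = (-6 + 16*p⁴)²)
(D(-455) + 186524) + 93776 = (4*(-3 + 8*(-455)⁴)² + 186524) + 93776 = (4*(-3 + 8*42859350625)² + 186524) + 93776 = (4*(-3 + 342874805000)² + 186524) + 93776 = (4*342874804997² + 186524) + 93776 = (4*117563131901730776170009 + 186524) + 93776 = (470252527606923104680036 + 186524) + 93776 = 470252527606923104866560 + 93776 = 470252527606923104960336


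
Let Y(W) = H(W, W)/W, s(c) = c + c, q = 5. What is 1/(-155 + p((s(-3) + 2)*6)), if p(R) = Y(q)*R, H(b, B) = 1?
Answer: -5/799 ≈ -0.0062578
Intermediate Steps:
s(c) = 2*c
Y(W) = 1/W
p(R) = R/5
1/(-155 + p((s(-3) + 2)*6)) = 1/(-155 + ((2*(-3) + 2)*6)/5) = 1/(-155 + ((-6 + 2)*6)/5) = 1/(-155 + (-4*6)/5) = 1/(-155 + (1/5)*(-24)) = 1/(-155 - 24/5) = 1/(-799/5) = -5/799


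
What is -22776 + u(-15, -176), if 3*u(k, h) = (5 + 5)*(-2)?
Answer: -68348/3 ≈ -22783.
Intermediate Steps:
u(k, h) = -20/3 (u(k, h) = ((5 + 5)*(-2))/3 = (10*(-2))/3 = (1/3)*(-20) = -20/3)
-22776 + u(-15, -176) = -22776 - 20/3 = -68348/3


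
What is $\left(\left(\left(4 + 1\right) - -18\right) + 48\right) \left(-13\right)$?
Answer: $-923$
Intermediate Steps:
$\left(\left(\left(4 + 1\right) - -18\right) + 48\right) \left(-13\right) = \left(\left(5 + 18\right) + 48\right) \left(-13\right) = \left(23 + 48\right) \left(-13\right) = 71 \left(-13\right) = -923$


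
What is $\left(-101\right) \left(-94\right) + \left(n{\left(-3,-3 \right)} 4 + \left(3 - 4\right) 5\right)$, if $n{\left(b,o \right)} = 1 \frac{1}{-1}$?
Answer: $9485$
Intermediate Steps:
$n{\left(b,o \right)} = -1$ ($n{\left(b,o \right)} = 1 \left(-1\right) = -1$)
$\left(-101\right) \left(-94\right) + \left(n{\left(-3,-3 \right)} 4 + \left(3 - 4\right) 5\right) = \left(-101\right) \left(-94\right) + \left(\left(-1\right) 4 + \left(3 - 4\right) 5\right) = 9494 - 9 = 9485$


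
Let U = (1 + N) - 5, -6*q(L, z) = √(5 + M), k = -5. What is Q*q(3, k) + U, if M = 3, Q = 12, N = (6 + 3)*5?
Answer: 41 - 4*√2 ≈ 35.343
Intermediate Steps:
N = 45 (N = 9*5 = 45)
q(L, z) = -√2/3 (q(L, z) = -√(5 + 3)/6 = -√2/3)
U = 41 (U = (1 + 45) - 5 = 46 - 5 = 41)
Q*q(3, k) + U = 12*(-√2/3) + 41 = -4*√2 + 41 = 41 - 4*√2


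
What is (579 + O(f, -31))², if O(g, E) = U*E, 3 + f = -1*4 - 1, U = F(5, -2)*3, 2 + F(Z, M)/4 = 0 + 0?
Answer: 1750329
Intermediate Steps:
F(Z, M) = -8 (F(Z, M) = -8 + 4*(0 + 0) = -8 + 4*0 = -8 + 0 = -8)
U = -24 (U = -8*3 = -24)
f = -8 (f = -3 + (-1*4 - 1) = -3 + (-4 - 1) = -3 - 5 = -8)
O(g, E) = -24*E
(579 + O(f, -31))² = (579 - 24*(-31))² = (579 + 744)² = 1323² = 1750329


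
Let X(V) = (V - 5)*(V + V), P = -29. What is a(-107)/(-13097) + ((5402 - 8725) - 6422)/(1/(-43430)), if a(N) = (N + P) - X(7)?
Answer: 5542982409114/13097 ≈ 4.2323e+8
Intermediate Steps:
X(V) = 2*V*(-5 + V) (X(V) = (-5 + V)*(2*V) = 2*V*(-5 + V))
a(N) = -57 + N (a(N) = (N - 29) - 2*7*(-5 + 7) = (-29 + N) - 2*7*2 = (-29 + N) - 1*28 = (-29 + N) - 28 = -57 + N)
a(-107)/(-13097) + ((5402 - 8725) - 6422)/(1/(-43430)) = (-57 - 107)/(-13097) + ((5402 - 8725) - 6422)/(1/(-43430)) = -164*(-1/13097) + (-3323 - 6422)/(-1/43430) = 164/13097 - 9745*(-43430) = 164/13097 + 423225350 = 5542982409114/13097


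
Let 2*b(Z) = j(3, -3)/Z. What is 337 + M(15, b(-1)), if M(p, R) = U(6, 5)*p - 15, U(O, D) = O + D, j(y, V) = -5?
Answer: 487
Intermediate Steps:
U(O, D) = D + O
b(Z) = -5/(2*Z) (b(Z) = (-5/Z)/2 = -5/(2*Z))
M(p, R) = -15 + 11*p (M(p, R) = (5 + 6)*p - 15 = 11*p - 15 = -15 + 11*p)
337 + M(15, b(-1)) = 337 + (-15 + 11*15) = 337 + (-15 + 165) = 337 + 150 = 487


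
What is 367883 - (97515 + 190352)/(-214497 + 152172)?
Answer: 22928595842/62325 ≈ 3.6789e+5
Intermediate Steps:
367883 - (97515 + 190352)/(-214497 + 152172) = 367883 - 287867/(-62325) = 367883 - 287867*(-1)/62325 = 367883 - 1*(-287867/62325) = 367883 + 287867/62325 = 22928595842/62325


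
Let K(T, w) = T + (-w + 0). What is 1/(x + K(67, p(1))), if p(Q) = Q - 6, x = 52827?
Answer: 1/52899 ≈ 1.8904e-5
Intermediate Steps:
p(Q) = -6 + Q
K(T, w) = T - w
1/(x + K(67, p(1))) = 1/(52827 + (67 - (-6 + 1))) = 1/(52827 + (67 - 1*(-5))) = 1/(52827 + (67 + 5)) = 1/(52827 + 72) = 1/52899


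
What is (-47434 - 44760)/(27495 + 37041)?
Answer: -46097/32268 ≈ -1.4286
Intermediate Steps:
(-47434 - 44760)/(27495 + 37041) = -92194/64536 = -92194*1/64536 = -46097/32268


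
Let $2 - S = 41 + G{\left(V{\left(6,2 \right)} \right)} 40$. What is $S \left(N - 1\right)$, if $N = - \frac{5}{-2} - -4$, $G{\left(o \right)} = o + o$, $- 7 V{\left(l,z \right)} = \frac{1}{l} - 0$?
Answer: $- \frac{8569}{42} \approx -204.02$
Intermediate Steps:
$V{\left(l,z \right)} = - \frac{1}{7 l}$ ($V{\left(l,z \right)} = - \frac{\frac{1}{l} - 0}{7} = - \frac{\frac{1}{l} + 0}{7} = - \frac{1}{7 l}$)
$G{\left(o \right)} = 2 o$
$N = \frac{13}{2}$ ($N = \left(-5\right) \left(- \frac{1}{2}\right) + 4 = \frac{5}{2} + 4 = \frac{13}{2} \approx 6.5$)
$S = - \frac{779}{21}$ ($S = 2 - \left(41 + 2 \left(- \frac{1}{7 \cdot 6}\right) 40\right) = 2 - \left(41 + 2 \left(\left(- \frac{1}{7}\right) \frac{1}{6}\right) 40\right) = 2 - \left(41 + 2 \left(- \frac{1}{42}\right) 40\right) = 2 - \left(41 - \frac{40}{21}\right) = 2 - \frac{821}{21} = - \frac{779}{21} \approx -37.095$)
$S \left(N - 1\right) = - \frac{779 \left(\frac{13}{2} - 1\right)}{21} = \left(- \frac{779}{21}\right) \frac{11}{2} = - \frac{8569}{42}$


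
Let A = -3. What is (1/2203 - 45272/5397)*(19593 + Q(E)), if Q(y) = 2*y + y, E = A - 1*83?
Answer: -642752238455/3963197 ≈ -1.6218e+5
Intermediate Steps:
E = -86 (E = -3 - 1*83 = -3 - 83 = -86)
Q(y) = 3*y
(1/2203 - 45272/5397)*(19593 + Q(E)) = (1/2203 - 45272/5397)*(19593 + 3*(-86)) = (1/2203 - 45272*1/5397)*(19593 - 258) = (1/2203 - 45272/5397)*19335 = -99728819/11889591*19335 = -642752238455/3963197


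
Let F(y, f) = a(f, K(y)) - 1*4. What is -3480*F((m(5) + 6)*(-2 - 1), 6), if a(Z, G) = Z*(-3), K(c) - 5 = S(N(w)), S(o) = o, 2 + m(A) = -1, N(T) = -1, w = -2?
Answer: 76560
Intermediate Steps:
m(A) = -3 (m(A) = -2 - 1 = -3)
K(c) = 4 (K(c) = 5 - 1 = 4)
a(Z, G) = -3*Z
F(y, f) = -4 - 3*f (F(y, f) = -3*f - 1*4 = -3*f - 4 = -4 - 3*f)
-3480*F((m(5) + 6)*(-2 - 1), 6) = -3480*(-4 - 3*6) = -3480*(-4 - 18) = -3480*(-22) = 76560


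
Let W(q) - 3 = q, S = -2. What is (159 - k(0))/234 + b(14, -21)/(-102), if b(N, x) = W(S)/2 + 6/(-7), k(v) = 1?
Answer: 37799/55692 ≈ 0.67871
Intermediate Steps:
W(q) = 3 + q
b(N, x) = -5/14 (b(N, x) = (3 - 2)/2 + 6/(-7) = 1*(½) + 6*(-⅐) = ½ - 6/7 = -5/14)
(159 - k(0))/234 + b(14, -21)/(-102) = (159 - 1*1)/234 - 5/14/(-102) = (159 - 1)*(1/234) - 5/14*(-1/102) = 158*(1/234) + 5/1428 = 79/117 + 5/1428 = 37799/55692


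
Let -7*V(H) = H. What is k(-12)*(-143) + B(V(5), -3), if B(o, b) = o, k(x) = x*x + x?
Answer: -132137/7 ≈ -18877.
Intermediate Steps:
V(H) = -H/7
k(x) = x + x² (k(x) = x² + x = x + x²)
k(-12)*(-143) + B(V(5), -3) = -12*(1 - 12)*(-143) - ⅐*5 = -12*(-11)*(-143) - 5/7 = 132*(-143) - 5/7 = -18876 - 5/7 = -132137/7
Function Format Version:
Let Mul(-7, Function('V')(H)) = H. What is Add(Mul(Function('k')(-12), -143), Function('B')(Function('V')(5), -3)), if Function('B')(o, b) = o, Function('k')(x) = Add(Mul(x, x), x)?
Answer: Rational(-132137, 7) ≈ -18877.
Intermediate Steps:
Function('V')(H) = Mul(Rational(-1, 7), H)
Function('k')(x) = Add(x, Pow(x, 2)) (Function('k')(x) = Add(Pow(x, 2), x) = Add(x, Pow(x, 2)))
Add(Mul(Function('k')(-12), -143), Function('B')(Function('V')(5), -3)) = Add(Mul(Mul(-12, Add(1, -12)), -143), Mul(Rational(-1, 7), 5)) = Add(Mul(Mul(-12, -11), -143), Rational(-5, 7)) = Add(Mul(132, -143), Rational(-5, 7)) = Add(-18876, Rational(-5, 7)) = Rational(-132137, 7)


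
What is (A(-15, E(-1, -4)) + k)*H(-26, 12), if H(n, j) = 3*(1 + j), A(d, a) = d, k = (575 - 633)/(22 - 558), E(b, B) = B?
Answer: -155649/268 ≈ -580.78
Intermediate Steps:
k = 29/268 (k = -58/(-536) = -58*(-1/536) = 29/268 ≈ 0.10821)
H(n, j) = 3 + 3*j
(A(-15, E(-1, -4)) + k)*H(-26, 12) = (-15 + 29/268)*(3 + 3*12) = -3991*(3 + 36)/268 = -3991/268*39 = -155649/268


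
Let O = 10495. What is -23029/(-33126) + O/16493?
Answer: 727474667/546347118 ≈ 1.3315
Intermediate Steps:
-23029/(-33126) + O/16493 = -23029/(-33126) + 10495/16493 = -23029*(-1/33126) + 10495*(1/16493) = 23029/33126 + 10495/16493 = 727474667/546347118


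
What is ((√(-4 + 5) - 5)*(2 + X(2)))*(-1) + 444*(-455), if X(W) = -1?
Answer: -202016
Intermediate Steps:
((√(-4 + 5) - 5)*(2 + X(2)))*(-1) + 444*(-455) = ((√(-4 + 5) - 5)*(2 - 1))*(-1) + 444*(-455) = ((√1 - 5)*1)*(-1) - 202020 = ((1 - 5)*1)*(-1) - 202020 = -4*1*(-1) - 202020 = -4*(-1) - 202020 = 4 - 202020 = -202016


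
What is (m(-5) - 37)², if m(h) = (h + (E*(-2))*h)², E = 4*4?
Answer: 575424144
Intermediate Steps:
E = 16
m(h) = 961*h² (m(h) = (h + (16*(-2))*h)² = (h - 32*h)² = (-31*h)² = 961*h²)
(m(-5) - 37)² = (961*(-5)² - 37)² = (961*25 - 37)² = (24025 - 37)² = 23988² = 575424144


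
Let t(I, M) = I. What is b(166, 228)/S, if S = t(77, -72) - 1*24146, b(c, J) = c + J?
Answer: -394/24069 ≈ -0.016370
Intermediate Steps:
b(c, J) = J + c
S = -24069 (S = 77 - 1*24146 = 77 - 24146 = -24069)
b(166, 228)/S = (228 + 166)/(-24069) = 394*(-1/24069) = -394/24069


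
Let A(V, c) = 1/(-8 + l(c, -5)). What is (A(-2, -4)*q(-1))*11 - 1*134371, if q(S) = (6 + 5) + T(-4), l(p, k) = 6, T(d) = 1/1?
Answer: -134437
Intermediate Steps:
T(d) = 1
A(V, c) = -½ (A(V, c) = 1/(-8 + 6) = 1/(-2) = -½)
q(S) = 12 (q(S) = (6 + 5) + 1 = 11 + 1 = 12)
(A(-2, -4)*q(-1))*11 - 1*134371 = -½*12*11 - 1*134371 = -6*11 - 134371 = -66 - 134371 = -134437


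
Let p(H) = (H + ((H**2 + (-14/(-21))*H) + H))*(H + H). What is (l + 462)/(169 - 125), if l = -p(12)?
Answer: -171/2 ≈ -85.500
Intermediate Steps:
p(H) = 2*H*(H**2 + 8*H/3) (p(H) = (H + ((H**2 + (-14*(-1/21))*H) + H))*(2*H) = (H + ((H**2 + 2*H/3) + H))*(2*H) = (H + (H**2 + 5*H/3))*(2*H) = (H**2 + 8*H/3)*(2*H) = 2*H*(H**2 + 8*H/3))
l = -4224 (l = -12**2*(16/3 + 2*12) = -144*(16/3 + 24) = -144*88/3 = -1*4224 = -4224)
(l + 462)/(169 - 125) = (-4224 + 462)/(169 - 125) = -3762/44 = -3762*1/44 = -171/2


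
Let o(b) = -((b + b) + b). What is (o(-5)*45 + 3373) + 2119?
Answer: 6167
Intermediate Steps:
o(b) = -3*b (o(b) = -(2*b + b) = -3*b)
(o(-5)*45 + 3373) + 2119 = (-3*(-5)*45 + 3373) + 2119 = (15*45 + 3373) + 2119 = (675 + 3373) + 2119 = 4048 + 2119 = 6167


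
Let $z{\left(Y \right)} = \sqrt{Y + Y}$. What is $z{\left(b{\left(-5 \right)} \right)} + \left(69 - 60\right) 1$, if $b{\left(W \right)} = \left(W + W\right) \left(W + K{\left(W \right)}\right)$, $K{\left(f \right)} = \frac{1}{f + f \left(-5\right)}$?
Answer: $9 + 3 \sqrt{11} \approx 18.95$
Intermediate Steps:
$K{\left(f \right)} = - \frac{1}{4 f}$ ($K{\left(f \right)} = \frac{1}{f - 5 f} = \frac{1}{\left(-4\right) f} = - \frac{1}{4 f}$)
$b{\left(W \right)} = 2 W \left(W - \frac{1}{4 W}\right)$ ($b{\left(W \right)} = \left(W + W\right) \left(W - \frac{1}{4 W}\right) = 2 W \left(W - \frac{1}{4 W}\right)$)
$z{\left(Y \right)} = \sqrt{2} \sqrt{Y}$ ($z{\left(Y \right)} = \sqrt{2 Y} = \sqrt{2} \sqrt{Y}$)
$z{\left(b{\left(-5 \right)} \right)} + \left(69 - 60\right) 1 = \sqrt{2} \sqrt{- \frac{1}{2} + 2 \left(-5\right)^{2}} + \left(69 - 60\right) 1 = \sqrt{2} \sqrt{- \frac{1}{2} + 2 \cdot 25} + 9 \cdot 1 = \sqrt{2} \sqrt{- \frac{1}{2} + 50} + 9 = \sqrt{2} \sqrt{\frac{99}{2}} + 9 = \sqrt{2} \frac{3 \sqrt{22}}{2} + 9 = 3 \sqrt{11} + 9 = 9 + 3 \sqrt{11}$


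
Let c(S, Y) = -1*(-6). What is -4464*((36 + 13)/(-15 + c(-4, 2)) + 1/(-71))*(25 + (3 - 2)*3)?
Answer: 48441344/71 ≈ 6.8227e+5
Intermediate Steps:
c(S, Y) = 6
-4464*((36 + 13)/(-15 + c(-4, 2)) + 1/(-71))*(25 + (3 - 2)*3) = -4464*((36 + 13)/(-15 + 6) + 1/(-71))*(25 + (3 - 2)*3) = -4464*(49/(-9) - 1/71)*(25 + 1*3) = -4464*(49*(-1/9) - 1/71)*(25 + 3) = -4464*(-49/9 - 1/71)*28 = -(-1730048)*28/71 = -4464*(-97664/639) = 48441344/71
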